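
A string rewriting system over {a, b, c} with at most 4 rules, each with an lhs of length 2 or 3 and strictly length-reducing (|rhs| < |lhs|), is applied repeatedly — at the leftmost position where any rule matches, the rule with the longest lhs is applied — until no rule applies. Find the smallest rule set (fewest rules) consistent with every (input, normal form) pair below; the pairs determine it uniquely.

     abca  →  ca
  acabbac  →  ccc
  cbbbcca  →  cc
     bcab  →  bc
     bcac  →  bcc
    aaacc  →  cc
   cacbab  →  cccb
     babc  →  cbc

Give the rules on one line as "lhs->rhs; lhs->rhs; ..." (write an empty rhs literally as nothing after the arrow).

  | abca => ca
  | acabbac => cabbac => cbac => ccc
  | cbbbcca => cbbca => cba => cc
  | bcab => bc

ab->; ac->c; ba->c; bbc->b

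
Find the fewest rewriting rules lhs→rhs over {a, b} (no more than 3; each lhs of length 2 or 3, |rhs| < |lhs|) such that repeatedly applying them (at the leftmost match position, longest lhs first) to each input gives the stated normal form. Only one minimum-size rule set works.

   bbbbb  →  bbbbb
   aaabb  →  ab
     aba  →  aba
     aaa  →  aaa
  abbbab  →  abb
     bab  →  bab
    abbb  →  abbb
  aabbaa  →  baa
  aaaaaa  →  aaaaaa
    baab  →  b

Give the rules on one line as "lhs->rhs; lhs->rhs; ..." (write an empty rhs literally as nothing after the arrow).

  | bbbbb
  | aaabb => ab
  | aba
  | aaa

aab->; bba->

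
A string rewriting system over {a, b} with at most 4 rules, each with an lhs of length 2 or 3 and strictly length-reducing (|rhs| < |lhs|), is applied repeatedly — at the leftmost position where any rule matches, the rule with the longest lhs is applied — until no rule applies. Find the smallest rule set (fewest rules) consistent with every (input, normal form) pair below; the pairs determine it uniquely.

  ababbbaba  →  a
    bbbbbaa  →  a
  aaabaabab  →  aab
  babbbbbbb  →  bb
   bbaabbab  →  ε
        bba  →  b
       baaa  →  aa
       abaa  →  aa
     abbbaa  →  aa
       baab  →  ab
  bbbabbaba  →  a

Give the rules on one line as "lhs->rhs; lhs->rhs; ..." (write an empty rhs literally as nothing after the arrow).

aaa->ab; ba->; bab->; bbb->b

  | ababbbaba => abbaba => aba => a
  | bbbbbaa => bbbaa => baa => a
  | aaabaabab => abbaabab => ababab => aab
  | babbbbbbb => bbbbbb => bbbb => bb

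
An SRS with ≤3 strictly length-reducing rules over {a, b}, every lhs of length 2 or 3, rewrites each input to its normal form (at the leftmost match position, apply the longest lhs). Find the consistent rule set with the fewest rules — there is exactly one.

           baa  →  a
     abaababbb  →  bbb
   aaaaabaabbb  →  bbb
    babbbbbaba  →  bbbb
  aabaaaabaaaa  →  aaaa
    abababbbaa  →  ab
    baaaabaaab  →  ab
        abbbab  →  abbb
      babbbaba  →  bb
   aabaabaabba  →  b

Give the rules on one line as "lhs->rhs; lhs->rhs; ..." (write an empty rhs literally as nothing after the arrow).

  | baa => a
  | abaababbb => aababbb => babbb => bbb
  | aaaaabaabbb => aaabaabbb => abaabbb => aabbb => bbb
  | babbbbbaba => bbbbbaba => bbbbba => bbbb

aab->b; ba->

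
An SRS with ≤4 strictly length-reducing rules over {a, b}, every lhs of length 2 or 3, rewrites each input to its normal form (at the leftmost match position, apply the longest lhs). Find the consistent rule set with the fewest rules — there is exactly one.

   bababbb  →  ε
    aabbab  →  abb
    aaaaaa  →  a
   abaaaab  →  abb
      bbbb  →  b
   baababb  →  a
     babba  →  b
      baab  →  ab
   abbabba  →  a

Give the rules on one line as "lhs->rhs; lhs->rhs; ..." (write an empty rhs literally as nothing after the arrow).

  | bababbb => babbb => bbb => ε
  | aabbab => abbab => abb
  | aaaaaa => aaaaa => aaaa => aaa => aa => a
  | abaaaab => abaaab => abaab => abab => abb

aa->a; aba->ab; ba->; bbb->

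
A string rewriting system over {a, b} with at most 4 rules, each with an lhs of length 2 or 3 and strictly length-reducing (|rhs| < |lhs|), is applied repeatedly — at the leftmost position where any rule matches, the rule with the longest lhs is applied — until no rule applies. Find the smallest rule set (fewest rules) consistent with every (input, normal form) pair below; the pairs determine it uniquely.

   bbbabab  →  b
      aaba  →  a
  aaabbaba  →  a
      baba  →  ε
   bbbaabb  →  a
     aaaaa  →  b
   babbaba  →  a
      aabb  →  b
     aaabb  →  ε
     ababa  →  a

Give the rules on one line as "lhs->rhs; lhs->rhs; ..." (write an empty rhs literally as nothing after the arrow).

aa->b; ba->; bb->

  | bbbabab => babab => bab => b
  | aaba => bba => a
  | aaabbaba => babbaba => bbaba => aba => a
  | baba => ba => ε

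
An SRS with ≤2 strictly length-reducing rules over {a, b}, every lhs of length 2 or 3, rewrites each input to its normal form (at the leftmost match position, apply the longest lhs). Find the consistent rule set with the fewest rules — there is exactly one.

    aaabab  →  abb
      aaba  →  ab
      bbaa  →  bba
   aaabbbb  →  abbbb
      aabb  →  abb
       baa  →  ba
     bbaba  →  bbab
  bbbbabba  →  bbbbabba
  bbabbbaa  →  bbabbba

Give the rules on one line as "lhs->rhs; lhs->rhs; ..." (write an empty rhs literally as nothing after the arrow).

aa->a; aba->ab

  | aaabab => aabab => abab => abb
  | aaba => aba => ab
  | bbaa => bba
  | aaabbbb => aabbbb => abbbb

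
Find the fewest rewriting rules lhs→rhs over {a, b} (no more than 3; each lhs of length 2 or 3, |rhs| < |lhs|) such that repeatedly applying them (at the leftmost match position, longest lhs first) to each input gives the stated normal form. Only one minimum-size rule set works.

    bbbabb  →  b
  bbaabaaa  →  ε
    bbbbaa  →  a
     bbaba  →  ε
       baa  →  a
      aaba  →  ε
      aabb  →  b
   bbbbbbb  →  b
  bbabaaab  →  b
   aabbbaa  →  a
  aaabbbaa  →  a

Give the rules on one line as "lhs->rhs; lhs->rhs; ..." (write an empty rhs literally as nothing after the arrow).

aa->b; ba->; bb->b

  | bbbabb => bbabb => babb => bb => b
  | bbaabaaa => baabaaa => abaaa => aaa => ba => ε
  | bbbbaa => bbbaa => bbaa => baa => a
  | bbaba => baba => ba => ε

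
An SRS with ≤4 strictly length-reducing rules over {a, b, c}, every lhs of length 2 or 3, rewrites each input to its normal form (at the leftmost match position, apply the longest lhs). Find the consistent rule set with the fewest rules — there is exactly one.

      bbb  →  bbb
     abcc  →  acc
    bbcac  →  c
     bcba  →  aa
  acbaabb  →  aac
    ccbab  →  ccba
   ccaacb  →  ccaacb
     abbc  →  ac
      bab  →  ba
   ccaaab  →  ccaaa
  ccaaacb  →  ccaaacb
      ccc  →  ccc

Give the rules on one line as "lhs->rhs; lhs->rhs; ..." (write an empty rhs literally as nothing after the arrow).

ab->a; baa->; bc->a; cbb->ac

  | bbb
  | abcc => acc
  | bbcac => baac => c
  | bcba => aba => aa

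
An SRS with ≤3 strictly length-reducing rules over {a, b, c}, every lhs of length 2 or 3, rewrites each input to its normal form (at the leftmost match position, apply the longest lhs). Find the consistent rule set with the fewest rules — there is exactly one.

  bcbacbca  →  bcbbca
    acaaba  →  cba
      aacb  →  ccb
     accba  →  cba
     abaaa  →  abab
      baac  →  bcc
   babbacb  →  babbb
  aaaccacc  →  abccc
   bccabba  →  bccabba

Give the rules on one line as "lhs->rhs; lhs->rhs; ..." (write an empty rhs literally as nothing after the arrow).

  | bcbacbca => bcbbca
  | acaaba => aaba => cba
  | aacb => ccb
  | accba => cba

aa->c; aaa->ab; ac->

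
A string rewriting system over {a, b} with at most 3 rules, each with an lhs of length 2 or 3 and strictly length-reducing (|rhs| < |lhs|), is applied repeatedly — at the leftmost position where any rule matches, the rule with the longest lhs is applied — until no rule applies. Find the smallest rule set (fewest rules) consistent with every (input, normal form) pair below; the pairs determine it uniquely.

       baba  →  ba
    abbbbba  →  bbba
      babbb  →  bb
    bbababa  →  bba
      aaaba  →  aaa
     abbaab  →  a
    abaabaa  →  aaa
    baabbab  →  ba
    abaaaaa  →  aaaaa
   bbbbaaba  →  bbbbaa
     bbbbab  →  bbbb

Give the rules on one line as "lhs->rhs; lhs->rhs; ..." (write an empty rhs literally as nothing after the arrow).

ab->; abb->

  | baba => ba
  | abbbbba => bbba
  | babbb => bb
  | bbababa => bbaba => bba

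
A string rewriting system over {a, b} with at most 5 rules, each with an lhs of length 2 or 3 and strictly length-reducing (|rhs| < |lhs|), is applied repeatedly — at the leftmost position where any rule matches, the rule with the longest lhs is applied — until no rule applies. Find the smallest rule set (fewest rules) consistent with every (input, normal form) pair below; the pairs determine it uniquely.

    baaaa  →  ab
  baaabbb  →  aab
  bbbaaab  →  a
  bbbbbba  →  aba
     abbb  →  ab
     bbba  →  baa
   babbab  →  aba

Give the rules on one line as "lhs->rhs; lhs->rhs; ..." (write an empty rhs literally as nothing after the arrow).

aaa->ab; abb->a; bab->aa; bba->aa

  | baaaa => baba => aaa => ab
  | baaabbb => babbbb => aabbb => aab
  | bbbaaab => baaaab => babab => aaab => abb => a
  | bbbbbba => bbbbaa => bbaaa => aaaa => aba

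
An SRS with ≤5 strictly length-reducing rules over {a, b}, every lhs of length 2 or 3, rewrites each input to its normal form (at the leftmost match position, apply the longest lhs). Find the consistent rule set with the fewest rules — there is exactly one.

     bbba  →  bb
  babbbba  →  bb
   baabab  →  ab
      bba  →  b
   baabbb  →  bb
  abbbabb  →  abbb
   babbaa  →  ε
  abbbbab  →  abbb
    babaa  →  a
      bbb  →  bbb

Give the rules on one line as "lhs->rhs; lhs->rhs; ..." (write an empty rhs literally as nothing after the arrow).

  | bbba => bb
  | babbbba => bbba => bb
  | baabab => babab => ab
  | bba => b

aa->a; ba->; baa->ba; bab->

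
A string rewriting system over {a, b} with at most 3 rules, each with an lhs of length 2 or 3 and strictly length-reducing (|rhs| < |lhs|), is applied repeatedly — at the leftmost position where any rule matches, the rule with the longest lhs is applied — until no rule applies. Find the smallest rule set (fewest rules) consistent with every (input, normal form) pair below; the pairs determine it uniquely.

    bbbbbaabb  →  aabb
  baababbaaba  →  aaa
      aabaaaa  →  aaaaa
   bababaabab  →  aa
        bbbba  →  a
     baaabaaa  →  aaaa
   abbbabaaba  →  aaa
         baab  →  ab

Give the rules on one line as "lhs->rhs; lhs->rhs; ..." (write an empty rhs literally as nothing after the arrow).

  | bbbbbaabb => babbaabb => babaabb => baaabb => aabb
  | baababbaaba => ababbaaba => ababaaba => abaaaba => aaaba => aaa
  | aabaaaa => aaaaa
  | bababaabab => baabaabab => abaabab => aabab => aaba => aa

ba->; bab->ba; bbb->ba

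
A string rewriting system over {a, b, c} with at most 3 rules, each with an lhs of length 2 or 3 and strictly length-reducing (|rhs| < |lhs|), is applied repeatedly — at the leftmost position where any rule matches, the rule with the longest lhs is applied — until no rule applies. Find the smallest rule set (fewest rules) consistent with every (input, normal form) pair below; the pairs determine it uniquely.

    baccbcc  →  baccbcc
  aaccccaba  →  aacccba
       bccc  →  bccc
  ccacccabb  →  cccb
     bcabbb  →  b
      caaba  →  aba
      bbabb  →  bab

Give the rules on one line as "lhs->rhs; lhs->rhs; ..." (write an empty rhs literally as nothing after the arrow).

bb->b; ca->

  | baccbcc
  | aaccccaba => aacccba
  | bccc
  | ccacccabb => ccccabb => cccbb => cccb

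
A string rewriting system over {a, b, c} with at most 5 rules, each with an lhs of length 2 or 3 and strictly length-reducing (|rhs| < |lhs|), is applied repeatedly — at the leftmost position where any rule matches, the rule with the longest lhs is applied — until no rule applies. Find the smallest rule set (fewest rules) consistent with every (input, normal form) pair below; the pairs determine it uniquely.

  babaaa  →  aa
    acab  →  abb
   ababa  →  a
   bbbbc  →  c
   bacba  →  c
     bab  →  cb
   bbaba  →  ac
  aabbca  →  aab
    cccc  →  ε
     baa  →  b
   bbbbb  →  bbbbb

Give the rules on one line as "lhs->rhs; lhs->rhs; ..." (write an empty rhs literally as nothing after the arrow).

ba->c; bc->a; ca->b; cc->

  | babaaa => cbaaa => ccaa => aa
  | acab => abb
  | ababa => acba => acc => a
  | bbbbc => bbba => bbc => ba => c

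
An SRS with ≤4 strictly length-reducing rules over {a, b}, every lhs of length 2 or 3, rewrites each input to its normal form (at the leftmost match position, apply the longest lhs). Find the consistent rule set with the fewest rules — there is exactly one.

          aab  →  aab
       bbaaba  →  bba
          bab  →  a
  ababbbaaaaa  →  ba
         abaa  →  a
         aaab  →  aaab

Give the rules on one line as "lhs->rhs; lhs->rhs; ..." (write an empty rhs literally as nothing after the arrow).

  | aab
  | bbaaba => bba
  | bab => a
  | ababbbaaaaa => bbbaaaaa => bbaaa => ba

aba->; baa->; bab->a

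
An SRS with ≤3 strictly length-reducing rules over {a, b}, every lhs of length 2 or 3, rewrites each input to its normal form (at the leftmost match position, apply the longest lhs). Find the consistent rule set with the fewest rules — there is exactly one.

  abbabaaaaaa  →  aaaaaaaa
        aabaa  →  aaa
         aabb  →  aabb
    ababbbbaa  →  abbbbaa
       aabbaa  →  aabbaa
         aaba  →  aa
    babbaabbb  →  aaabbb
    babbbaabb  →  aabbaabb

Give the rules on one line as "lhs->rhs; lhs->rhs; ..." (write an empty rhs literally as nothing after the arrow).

aba->a; bab->aa

  | abbabaaaaaa => abaaaaaaaa => aaaaaaaa
  | aabaa => aaa
  | aabb
  | ababbbbaa => abbbbaa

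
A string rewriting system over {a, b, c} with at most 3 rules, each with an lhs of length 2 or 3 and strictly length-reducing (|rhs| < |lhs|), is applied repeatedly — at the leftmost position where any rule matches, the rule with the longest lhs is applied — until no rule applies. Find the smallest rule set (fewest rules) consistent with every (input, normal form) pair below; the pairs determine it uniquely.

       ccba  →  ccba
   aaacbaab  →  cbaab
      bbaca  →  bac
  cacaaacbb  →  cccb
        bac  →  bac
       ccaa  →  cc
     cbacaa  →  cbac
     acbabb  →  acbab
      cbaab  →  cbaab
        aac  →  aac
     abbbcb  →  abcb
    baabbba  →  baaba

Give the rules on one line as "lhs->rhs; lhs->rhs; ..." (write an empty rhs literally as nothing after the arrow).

  | ccba
  | aaacbaab => cbaab
  | bbaca => baca => bac
  | cacaaacbb => ccaaacbb => ccaacbb => ccacbb => cccbb => cccb

aaa->; bb->b; ca->c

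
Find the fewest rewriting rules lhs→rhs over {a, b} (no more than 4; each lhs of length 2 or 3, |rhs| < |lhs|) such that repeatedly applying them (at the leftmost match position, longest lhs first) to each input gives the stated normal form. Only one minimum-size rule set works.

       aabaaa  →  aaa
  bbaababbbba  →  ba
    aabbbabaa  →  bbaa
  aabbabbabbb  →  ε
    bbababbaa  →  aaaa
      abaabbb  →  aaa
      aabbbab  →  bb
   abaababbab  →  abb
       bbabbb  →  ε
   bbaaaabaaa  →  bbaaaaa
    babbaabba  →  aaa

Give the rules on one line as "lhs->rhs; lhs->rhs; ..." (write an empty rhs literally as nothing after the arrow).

  | aabaaa => aaa
  | bbaababbbba => bbabbbba => bbbbba => aabba => ba
  | aabbbabaa => bbabaa => bbaa
  | aabbabbabbb => babbabbb => bbabbb => bbbb => aab => ε

aab->; bab->b; bbb->aa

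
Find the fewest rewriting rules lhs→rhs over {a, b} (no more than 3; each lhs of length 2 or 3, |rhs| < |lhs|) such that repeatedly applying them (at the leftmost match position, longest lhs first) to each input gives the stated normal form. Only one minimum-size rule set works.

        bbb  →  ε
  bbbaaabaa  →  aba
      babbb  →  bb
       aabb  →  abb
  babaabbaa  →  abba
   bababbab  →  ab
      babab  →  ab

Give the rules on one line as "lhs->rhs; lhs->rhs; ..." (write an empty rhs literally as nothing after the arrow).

aa->a; bab->; bbb->

  | bbb => ε
  | bbbaaabaa => aaabaa => aabaa => abaa => aba
  | babbb => bb
  | aabb => abb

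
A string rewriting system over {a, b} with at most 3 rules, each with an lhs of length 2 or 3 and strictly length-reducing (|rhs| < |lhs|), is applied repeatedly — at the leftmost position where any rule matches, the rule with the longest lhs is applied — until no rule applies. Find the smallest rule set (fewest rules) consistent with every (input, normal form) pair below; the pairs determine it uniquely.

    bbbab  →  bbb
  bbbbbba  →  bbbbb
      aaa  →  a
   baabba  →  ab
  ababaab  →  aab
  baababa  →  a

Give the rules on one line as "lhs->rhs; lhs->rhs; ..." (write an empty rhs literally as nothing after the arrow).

  | bbbab => bbb
  | bbbbbba => bbbbb
  | aaa => a
  | baabba => abba => ab

aaa->a; ba->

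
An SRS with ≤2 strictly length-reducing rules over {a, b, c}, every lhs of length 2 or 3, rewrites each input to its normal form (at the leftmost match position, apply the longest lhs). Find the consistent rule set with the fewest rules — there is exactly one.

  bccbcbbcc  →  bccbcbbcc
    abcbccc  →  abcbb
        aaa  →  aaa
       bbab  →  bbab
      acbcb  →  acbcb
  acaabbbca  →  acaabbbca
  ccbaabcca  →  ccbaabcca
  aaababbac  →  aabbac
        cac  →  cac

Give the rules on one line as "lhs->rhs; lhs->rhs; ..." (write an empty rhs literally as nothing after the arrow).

aba->; ccc->b

  | bccbcbbcc
  | abcbccc => abcbb
  | aaa
  | bbab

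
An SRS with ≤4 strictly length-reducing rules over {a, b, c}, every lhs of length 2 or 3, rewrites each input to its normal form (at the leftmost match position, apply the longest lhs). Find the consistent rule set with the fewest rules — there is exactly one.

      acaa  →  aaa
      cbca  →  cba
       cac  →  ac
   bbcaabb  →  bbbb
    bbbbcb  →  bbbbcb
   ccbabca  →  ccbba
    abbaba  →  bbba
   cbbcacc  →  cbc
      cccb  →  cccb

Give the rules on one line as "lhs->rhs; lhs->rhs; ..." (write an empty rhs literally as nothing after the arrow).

  | acaa => aaa
  | cbca => cba
  | cac => ac
  | bbcaabb => bbaabb => bbabb => bbbb

ab->b; bac->; ca->a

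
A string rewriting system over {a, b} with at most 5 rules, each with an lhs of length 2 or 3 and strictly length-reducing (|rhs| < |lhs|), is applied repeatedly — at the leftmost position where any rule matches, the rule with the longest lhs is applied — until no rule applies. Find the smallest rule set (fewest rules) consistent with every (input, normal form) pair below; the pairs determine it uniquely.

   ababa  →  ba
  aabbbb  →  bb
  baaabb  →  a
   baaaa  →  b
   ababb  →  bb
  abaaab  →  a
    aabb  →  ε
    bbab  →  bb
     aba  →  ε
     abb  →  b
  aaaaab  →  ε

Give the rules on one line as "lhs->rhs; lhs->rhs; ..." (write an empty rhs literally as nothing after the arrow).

  | ababa => ba
  | aabbbb => abbb => bb
  | baaabb => babbb => bbb => a
  | baaaa => baba => b

aaa->ab; ab->; aba->; bbb->a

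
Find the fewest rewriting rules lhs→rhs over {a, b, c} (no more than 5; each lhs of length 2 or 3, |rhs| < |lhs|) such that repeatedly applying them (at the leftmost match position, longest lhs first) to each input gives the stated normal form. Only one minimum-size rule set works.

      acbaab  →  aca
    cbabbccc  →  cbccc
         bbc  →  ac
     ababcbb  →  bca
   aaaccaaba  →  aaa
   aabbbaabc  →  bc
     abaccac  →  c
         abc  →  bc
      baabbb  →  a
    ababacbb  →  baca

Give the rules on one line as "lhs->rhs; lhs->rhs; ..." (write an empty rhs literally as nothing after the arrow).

ab->b; aba->; bb->a; cca->

  | acbaab => acbab => acbb => aca
  | cbabbccc => cbbbccc => cabccc => cbccc
  | bbc => ac
  | ababcbb => bcbb => bca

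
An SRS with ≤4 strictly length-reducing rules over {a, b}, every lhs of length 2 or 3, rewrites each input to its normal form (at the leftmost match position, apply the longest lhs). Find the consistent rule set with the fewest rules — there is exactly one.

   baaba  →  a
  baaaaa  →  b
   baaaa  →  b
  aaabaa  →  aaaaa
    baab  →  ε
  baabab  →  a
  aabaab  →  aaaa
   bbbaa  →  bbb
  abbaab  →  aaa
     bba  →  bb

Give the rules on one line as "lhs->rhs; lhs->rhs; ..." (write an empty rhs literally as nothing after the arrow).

  | baaba => baba => a
  | baaaaa => baaaa => baaa => baa => ba => b
  | baaaa => baaa => baa => ba => b
  | aaabaa => aaaaa

ab->a; ba->b; bab->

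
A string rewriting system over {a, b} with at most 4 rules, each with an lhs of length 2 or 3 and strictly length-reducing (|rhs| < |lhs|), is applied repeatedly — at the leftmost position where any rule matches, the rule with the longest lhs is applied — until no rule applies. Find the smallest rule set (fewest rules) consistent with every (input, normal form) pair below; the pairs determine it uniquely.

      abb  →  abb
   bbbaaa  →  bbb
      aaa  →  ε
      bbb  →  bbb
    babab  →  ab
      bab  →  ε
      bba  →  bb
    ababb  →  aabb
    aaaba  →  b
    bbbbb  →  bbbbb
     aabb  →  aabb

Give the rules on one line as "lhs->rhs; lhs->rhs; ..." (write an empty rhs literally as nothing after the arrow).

aaa->; aba->aa; ba->b; bab->

  | abb
  | bbbaaa => bbbaa => bbba => bbb
  | aaa => ε
  | bbb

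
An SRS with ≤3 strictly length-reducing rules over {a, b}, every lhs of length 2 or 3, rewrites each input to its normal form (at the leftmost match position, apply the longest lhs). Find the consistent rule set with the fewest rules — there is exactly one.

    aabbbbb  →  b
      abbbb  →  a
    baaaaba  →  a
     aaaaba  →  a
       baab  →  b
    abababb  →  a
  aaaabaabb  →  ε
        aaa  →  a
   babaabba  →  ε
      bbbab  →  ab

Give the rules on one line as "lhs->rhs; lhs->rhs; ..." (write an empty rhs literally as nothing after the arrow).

aa->; ba->a; bb->

  | aabbbbb => bbbbb => bbb => b
  | abbbb => abb => a
  | baaaaba => aaaaba => aaba => ba => a
  | aaaaba => aaba => ba => a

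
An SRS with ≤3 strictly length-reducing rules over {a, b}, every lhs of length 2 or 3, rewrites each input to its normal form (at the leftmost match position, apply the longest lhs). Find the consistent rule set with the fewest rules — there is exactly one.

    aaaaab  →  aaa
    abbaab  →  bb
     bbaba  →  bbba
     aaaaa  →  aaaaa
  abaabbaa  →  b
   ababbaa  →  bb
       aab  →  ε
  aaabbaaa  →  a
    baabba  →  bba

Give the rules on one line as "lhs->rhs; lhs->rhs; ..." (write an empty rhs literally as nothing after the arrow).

  | aaaaab => aaa
  | abbaab => bbaab => bb
  | bbaba => bbba
  | aaaaa

aab->; ab->b; baa->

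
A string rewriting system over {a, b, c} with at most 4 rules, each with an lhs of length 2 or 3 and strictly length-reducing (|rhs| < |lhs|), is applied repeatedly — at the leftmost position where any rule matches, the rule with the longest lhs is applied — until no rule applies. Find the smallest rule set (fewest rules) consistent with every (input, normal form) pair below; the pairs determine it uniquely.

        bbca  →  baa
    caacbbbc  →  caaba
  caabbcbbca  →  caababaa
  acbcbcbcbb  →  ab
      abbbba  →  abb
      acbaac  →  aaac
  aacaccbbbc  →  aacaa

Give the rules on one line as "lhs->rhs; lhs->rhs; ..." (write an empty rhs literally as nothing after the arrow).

bba->; bc->a; cb->

  | bbca => baa
  | caacbbbc => caabbc => caaba
  | caabbcbbca => caababbca => caababaa
  | acbcbcbcbb => acbcbcbb => acbcbb => acbb => ab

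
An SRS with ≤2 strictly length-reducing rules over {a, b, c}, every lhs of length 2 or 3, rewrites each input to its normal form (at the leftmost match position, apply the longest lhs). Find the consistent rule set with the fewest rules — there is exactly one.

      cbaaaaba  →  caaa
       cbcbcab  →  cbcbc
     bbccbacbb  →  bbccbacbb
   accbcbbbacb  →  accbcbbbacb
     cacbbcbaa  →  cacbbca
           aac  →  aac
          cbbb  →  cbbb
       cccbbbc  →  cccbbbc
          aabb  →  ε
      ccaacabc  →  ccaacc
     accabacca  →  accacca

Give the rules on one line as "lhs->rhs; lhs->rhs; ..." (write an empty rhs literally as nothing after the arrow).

  | cbaaaaba => caaaba => caaa
  | cbcbcab => cbcbc
  | bbccbacbb
  | accbcbbbacb

ab->; baa->a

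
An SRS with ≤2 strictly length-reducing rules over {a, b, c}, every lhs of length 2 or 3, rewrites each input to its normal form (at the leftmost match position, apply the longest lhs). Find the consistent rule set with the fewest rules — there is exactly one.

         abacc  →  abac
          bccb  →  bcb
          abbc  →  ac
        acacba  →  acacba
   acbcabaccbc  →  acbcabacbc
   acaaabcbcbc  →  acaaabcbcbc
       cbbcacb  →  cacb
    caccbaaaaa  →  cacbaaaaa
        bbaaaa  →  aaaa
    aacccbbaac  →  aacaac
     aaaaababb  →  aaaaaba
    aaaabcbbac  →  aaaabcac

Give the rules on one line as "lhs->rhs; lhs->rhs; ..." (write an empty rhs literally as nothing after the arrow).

bb->; cc->c

  | abacc => abac
  | bccb => bcb
  | abbc => ac
  | acacba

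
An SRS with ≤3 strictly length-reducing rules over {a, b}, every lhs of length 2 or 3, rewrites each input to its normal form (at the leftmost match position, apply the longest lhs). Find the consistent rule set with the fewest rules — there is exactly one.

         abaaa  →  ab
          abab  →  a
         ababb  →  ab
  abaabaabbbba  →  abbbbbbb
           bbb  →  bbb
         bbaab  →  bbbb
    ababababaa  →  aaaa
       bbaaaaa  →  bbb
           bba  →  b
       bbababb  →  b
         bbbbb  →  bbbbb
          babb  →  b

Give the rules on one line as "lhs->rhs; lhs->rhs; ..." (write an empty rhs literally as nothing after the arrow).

  | abaaa => abba => ab
  | abab => a
  | ababb => ab
  | abaabaabbbba => abbbaabbbba => abbbbbbbba => abbbbbbb

ba->; baa->bb; bab->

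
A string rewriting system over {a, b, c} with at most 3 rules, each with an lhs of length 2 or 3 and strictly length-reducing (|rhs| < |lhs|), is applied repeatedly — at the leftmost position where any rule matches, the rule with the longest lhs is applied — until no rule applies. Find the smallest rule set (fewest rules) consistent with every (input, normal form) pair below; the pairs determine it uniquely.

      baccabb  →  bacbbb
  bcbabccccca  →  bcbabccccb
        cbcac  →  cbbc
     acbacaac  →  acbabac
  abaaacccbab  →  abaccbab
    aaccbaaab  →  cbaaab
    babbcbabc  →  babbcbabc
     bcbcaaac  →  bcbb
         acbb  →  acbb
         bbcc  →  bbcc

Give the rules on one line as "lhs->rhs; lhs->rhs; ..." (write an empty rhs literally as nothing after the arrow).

  | baccabb => bacbbb
  | bcbabccccca => bcbabccccb
  | cbcac => cbbc
  | acbacaac => acbabac

aac->; ca->b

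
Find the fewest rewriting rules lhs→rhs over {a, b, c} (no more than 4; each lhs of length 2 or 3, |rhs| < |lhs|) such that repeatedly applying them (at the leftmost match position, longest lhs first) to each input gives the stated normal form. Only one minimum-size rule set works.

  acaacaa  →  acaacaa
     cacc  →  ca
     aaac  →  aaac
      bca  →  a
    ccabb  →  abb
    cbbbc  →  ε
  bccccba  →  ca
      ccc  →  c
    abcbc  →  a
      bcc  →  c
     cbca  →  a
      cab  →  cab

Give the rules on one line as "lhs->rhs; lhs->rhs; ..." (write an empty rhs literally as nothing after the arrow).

  | acaacaa
  | cacc => ca
  | aaac
  | bca => a

bc->; cb->c; cc->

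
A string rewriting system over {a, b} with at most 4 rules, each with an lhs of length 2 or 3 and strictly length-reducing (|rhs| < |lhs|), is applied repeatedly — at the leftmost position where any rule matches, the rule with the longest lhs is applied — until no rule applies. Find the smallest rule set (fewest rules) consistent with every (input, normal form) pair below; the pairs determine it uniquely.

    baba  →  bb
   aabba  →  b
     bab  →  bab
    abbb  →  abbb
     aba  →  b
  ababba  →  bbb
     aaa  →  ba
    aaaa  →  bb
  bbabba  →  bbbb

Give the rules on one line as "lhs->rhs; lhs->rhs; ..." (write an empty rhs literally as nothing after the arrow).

  | baba => bb
  | aabba => aba => b
  | bab
  | abbb

aa->b; aab->a; aba->b; bba->bb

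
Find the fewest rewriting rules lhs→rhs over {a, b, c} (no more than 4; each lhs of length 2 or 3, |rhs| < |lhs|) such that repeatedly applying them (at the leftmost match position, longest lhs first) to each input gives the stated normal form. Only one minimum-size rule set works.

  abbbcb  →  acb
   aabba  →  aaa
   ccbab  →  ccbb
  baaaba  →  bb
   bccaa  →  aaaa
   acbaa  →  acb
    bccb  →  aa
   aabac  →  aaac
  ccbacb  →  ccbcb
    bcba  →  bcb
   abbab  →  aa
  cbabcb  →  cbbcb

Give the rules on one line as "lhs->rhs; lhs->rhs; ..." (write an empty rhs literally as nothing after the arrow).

ab->a; ba->b; bcc->aa

  | abbbcb => abbcb => abcb => acb
  | aabba => aaba => aaa
  | ccbab => ccbb
  | baaaba => baaba => baba => bba => bb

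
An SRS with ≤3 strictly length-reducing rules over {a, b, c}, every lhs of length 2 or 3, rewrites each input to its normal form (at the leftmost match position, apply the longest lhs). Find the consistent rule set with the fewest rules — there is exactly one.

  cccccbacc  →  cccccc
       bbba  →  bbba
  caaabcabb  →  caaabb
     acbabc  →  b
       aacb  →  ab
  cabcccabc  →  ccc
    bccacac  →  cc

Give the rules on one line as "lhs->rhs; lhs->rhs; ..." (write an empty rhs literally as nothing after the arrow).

ac->; bc->c

  | cccccbacc => cccccbc => cccccc
  | bbba
  | caaabcabb => caaacabb => caaabb
  | acbabc => babc => bac => b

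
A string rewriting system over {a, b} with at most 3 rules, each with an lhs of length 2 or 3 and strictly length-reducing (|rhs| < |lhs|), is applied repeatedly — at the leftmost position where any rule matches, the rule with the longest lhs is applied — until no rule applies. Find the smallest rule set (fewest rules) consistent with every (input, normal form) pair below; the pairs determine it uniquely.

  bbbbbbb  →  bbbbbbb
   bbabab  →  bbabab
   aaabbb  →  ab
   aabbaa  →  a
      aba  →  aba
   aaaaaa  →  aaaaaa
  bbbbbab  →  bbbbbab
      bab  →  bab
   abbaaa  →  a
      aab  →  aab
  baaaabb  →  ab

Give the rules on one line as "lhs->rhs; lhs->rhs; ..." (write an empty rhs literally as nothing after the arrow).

  | bbbbbbb
  | bbabab
  | aaabbb => aabb => ab
  | aabbaa => abaa => a

abb->b; baa->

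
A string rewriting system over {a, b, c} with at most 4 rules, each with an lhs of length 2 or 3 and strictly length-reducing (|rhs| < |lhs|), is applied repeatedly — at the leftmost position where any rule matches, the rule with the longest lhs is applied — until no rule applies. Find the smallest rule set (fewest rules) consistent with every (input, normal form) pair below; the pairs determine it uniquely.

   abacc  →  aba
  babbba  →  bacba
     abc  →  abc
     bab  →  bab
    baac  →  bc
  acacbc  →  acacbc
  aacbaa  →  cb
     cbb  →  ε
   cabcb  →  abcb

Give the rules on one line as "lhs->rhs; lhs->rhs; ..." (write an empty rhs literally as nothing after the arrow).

  | abacc => aba
  | babbba => bacba
  | abc
  | bab

aa->; bb->c; cab->ab; cc->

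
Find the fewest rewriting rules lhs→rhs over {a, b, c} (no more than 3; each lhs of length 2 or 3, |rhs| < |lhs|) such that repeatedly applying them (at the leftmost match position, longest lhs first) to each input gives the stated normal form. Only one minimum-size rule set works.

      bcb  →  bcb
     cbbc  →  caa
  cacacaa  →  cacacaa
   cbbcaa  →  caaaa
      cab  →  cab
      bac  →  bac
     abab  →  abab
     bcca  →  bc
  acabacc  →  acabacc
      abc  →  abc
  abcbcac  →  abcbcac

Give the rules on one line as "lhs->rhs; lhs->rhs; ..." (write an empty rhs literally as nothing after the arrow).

bbc->aa; cca->c

  | bcb
  | cbbc => caa
  | cacacaa
  | cbbcaa => caaaa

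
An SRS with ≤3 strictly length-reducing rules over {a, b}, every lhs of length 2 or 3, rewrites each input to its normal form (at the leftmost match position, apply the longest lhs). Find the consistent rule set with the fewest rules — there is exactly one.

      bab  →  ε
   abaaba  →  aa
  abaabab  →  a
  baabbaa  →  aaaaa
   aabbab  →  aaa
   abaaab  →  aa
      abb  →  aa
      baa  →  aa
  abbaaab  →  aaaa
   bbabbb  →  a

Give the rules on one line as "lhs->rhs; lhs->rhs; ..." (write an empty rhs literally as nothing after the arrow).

  | bab => ab => ε
  | abaaba => aaba => aa
  | abaabab => aabab => aab => a
  | baabbaa => aabbaa => aaaaa

ab->; abb->aa; ba->a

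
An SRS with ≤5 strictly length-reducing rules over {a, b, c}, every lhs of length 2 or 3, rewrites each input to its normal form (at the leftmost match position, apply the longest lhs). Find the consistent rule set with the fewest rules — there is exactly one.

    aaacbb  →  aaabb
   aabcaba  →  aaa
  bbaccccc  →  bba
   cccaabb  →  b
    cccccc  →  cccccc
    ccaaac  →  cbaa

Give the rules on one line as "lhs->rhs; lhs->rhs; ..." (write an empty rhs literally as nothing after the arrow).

ac->a; bbb->; ca->b; ccb->bc

  | aaacbb => aaabb
  | aabcaba => aabbba => aaa
  | bbaccccc => bbacccc => bbaccc => bbacc => bbac => bba
  | cccaabb => ccbabb => bcabb => bbbb => b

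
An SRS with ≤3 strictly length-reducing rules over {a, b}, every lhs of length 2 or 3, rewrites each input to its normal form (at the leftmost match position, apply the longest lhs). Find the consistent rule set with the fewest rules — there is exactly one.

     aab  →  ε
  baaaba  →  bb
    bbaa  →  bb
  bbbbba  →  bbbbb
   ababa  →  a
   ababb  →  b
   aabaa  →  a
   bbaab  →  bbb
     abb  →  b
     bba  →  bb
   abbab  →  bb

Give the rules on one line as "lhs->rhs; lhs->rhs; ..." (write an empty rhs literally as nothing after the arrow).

aa->a; ab->; ba->b

  | aab => ab => ε
  | baaaba => baaba => baba => bba => bb
  | bbaa => bba => bb
  | bbbbba => bbbbb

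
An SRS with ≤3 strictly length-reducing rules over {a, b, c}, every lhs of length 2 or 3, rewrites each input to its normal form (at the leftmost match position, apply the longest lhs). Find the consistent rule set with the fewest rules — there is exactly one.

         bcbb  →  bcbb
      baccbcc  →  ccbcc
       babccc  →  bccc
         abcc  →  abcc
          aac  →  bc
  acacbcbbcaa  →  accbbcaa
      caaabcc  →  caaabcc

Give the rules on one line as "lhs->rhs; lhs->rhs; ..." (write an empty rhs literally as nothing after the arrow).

aac->bc; acb->; ba->

  | bcbb
  | baccbcc => ccbcc
  | babccc => bccc
  | abcc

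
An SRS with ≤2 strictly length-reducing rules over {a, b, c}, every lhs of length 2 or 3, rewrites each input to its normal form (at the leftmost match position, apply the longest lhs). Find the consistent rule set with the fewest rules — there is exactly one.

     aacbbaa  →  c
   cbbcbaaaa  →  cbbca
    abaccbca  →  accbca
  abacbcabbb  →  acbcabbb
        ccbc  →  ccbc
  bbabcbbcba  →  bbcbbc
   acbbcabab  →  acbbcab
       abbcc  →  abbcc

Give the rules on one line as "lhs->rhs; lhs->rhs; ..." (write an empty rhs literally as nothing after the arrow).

  | aacbbaa => cbbaa => cba => c
  | cbbcbaaaa => cbbcaaa => cbbca
  | abaccbca => accbca
  | abacbcabbb => acbcabbb

aa->; ba->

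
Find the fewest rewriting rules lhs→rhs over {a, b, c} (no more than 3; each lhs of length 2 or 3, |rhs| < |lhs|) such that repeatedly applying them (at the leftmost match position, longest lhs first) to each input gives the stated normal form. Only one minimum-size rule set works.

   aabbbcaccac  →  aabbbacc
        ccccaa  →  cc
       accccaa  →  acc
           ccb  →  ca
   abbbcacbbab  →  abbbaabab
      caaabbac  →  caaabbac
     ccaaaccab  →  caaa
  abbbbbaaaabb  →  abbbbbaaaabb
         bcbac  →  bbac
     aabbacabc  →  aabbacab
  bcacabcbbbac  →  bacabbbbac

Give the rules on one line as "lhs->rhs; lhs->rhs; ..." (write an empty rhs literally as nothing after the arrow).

bc->b; cb->a; cca->c

  | aabbbcaccac => aabbbaccac => aabbbacc
  | ccccaa => ccca => cc
  | accccaa => accca => acc
  | ccb => ca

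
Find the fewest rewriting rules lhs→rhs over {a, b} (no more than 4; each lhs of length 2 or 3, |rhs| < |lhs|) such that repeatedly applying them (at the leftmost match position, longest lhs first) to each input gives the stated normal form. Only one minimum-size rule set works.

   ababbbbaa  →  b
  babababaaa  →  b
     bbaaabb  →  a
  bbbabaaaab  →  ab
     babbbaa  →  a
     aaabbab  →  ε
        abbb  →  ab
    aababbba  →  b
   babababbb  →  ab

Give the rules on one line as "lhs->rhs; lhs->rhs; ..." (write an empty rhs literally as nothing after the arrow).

  | ababbbbaa => aabbbbaa => bbbbbaa => bbbaa => baa => aa => b
  | babababaaa => abababaaa => aababaaa => bbabaaa => abaaa => aaaa => baa => aa => b
  | bbaaabb => aaabb => babb => abb => a
  | bbbabaaaab => babaaaab => abaaaab => aaaaab => baaab => aaab => bab => ab

aa->b; ba->a; bb->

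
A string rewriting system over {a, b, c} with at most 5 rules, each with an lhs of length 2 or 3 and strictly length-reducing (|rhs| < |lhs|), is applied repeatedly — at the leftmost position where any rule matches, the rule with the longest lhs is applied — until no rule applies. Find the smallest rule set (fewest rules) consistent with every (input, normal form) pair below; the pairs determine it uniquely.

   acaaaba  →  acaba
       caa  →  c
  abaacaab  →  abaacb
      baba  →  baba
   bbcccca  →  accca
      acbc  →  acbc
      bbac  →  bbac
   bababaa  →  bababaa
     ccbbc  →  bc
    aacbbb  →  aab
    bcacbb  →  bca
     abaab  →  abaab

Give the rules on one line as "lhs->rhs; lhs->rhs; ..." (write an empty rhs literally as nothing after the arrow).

bbc->a; caa->c; cbb->; ccb->

  | acaaaba => acaba
  | caa => c
  | abaacaab => abaacb
  | baba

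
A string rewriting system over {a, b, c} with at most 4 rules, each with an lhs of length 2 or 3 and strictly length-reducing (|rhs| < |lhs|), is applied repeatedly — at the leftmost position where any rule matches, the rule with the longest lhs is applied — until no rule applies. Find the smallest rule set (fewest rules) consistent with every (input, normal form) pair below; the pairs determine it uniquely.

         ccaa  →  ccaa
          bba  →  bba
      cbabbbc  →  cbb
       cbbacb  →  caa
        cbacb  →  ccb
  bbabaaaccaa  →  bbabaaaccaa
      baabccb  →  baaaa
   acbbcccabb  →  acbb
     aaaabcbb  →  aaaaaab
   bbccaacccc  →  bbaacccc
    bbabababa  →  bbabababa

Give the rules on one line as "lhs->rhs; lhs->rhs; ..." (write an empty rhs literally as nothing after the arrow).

  | ccaa
  | bba
  | cbabbbc => cbbc => cbb
  | cbbacb => cbcb => caa

abb->; bac->c; bc->b; bcb->aa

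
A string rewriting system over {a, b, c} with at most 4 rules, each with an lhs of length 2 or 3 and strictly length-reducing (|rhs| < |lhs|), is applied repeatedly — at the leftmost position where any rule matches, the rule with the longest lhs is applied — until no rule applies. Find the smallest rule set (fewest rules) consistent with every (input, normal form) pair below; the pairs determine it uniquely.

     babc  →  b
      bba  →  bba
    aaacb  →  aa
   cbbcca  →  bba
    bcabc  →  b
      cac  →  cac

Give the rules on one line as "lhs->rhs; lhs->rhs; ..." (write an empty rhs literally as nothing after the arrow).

ab->; bc->b; cb->b

  | babc => bc => b
  | bba
  | aaacb => aaab => aa
  | cbbcca => bbcca => bbca => bba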